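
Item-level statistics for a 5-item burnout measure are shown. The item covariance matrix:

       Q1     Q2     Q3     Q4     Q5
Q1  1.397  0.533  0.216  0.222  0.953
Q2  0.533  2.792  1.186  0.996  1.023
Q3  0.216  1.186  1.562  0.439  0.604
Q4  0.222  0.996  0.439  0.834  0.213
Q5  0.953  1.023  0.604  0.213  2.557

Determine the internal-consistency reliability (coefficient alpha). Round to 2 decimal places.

coefficient alpha = 0.73

Σσ²ᵢ = 1.397 + 2.792 + 1.562 + 0.834 + 2.557 = 9.142
Sum of off-diagonal covariances = 6.385
σ²_total = 9.142 + 2 × 6.385 = 21.912
α = (k/(k−1))·(1 − Σσ²ᵢ/σ²_total) = (5/4)·(1 − 9.142/21.912) = 0.73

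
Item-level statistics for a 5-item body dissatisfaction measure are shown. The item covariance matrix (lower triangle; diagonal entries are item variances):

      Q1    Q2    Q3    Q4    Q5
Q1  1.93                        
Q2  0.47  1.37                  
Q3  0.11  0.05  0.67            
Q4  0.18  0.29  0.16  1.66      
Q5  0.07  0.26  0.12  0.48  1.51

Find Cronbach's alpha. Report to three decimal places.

α = 0.475

sum of item variances = 1.93 + 1.37 + 0.67 + 1.66 + 1.51 = 7.14
Sum of off-diagonal covariances = 2.19
σ²_total = 7.14 + 2 × 2.19 = 11.52
α = (k/(k−1))·(1 − sum of item variances/σ²_total) = (5/4)·(1 − 7.14/11.52) = 0.475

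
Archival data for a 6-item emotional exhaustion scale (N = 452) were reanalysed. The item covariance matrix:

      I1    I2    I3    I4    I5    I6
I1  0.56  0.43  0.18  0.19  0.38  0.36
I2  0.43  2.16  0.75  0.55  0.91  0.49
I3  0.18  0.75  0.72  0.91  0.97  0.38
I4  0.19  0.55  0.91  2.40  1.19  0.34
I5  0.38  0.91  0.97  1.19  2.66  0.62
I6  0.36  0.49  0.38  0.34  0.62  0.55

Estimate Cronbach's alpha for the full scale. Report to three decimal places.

Cronbach's alpha = 0.788

Σσᵢ² = 0.56 + 2.16 + 0.72 + 2.40 + 2.66 + 0.55 = 9.05
Sum of off-diagonal covariances = 8.65
Var(T) = 9.05 + 2 × 8.65 = 26.35
α = (k/(k−1))·(1 − Σσᵢ²/Var(T)) = (6/5)·(1 − 9.05/26.35) = 0.788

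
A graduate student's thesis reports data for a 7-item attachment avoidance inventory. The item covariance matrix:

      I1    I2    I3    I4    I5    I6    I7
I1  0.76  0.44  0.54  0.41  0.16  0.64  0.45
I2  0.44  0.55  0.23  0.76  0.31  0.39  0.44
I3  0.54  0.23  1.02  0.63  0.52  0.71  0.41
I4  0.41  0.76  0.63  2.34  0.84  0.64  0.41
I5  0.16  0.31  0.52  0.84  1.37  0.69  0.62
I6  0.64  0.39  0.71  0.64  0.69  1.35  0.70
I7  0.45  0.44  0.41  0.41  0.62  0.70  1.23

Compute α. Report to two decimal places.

α = 0.84

sum of item variances = 0.76 + 0.55 + 1.02 + 2.34 + 1.37 + 1.35 + 1.23 = 8.62
Sum of off-diagonal covariances = 10.94
Var(T) = 8.62 + 2 × 10.94 = 30.50
α = (k/(k−1))·(1 − sum of item variances/Var(T)) = (7/6)·(1 − 8.62/30.50) = 0.84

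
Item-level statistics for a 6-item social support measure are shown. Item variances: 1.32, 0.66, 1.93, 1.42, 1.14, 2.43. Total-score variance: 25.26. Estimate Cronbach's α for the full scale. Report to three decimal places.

Σσ²ᵢ = 1.32 + 0.66 + 1.93 + 1.42 + 1.14 + 2.43 = 8.90
α = (k/(k−1))·(1 − Σσ²ᵢ/σ²_T) = (6/5)·(1 − 8.90/25.26) = 0.777

Cronbach's α = 0.777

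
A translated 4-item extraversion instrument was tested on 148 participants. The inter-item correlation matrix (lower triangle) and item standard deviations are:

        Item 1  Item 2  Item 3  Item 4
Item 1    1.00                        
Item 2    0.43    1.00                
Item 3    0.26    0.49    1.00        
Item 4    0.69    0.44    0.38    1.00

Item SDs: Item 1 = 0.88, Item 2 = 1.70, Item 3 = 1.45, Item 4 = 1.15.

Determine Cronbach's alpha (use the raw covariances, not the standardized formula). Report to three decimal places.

Cronbach's alpha = 0.737

Σσ²ᵢ = 0.88² + 1.70² + 1.45² + 1.15² = 7.0894
Covariances σ_ij = r_ij · s_i · s_j:
  σ(Item 1,Item 2) = 0.43 × 0.88 × 1.70 = 0.6433
  σ(Item 1,Item 3) = 0.26 × 0.88 × 1.45 = 0.3318
  σ(Item 1,Item 4) = 0.69 × 0.88 × 1.15 = 0.6983
  σ(Item 2,Item 3) = 0.49 × 1.70 × 1.45 = 1.2078
  σ(Item 2,Item 4) = 0.44 × 1.70 × 1.15 = 0.8602
  σ(Item 3,Item 4) = 0.38 × 1.45 × 1.15 = 0.6336
σ²_T = Σσ²ᵢ + 2·Σσ_ij = 7.0894 + 2 × 4.3750 = 15.8394
α = (4/3)·(1 − 7.0894/15.8394) = 0.737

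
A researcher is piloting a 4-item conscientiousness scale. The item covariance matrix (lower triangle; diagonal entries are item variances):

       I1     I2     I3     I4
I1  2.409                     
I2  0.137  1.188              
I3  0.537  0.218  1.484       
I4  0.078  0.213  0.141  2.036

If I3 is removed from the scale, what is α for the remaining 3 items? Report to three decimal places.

α = 0.198

Remaining items: I1, I2, I4 (k = 3).
Σσ²ᵢ = 2.409 + 1.188 + 2.036 = 5.633
σ²_T = 5.633 + 2 × 0.428 = 6.489
α (item deleted) = (3/2)·(1 − 5.633/6.489) = 0.198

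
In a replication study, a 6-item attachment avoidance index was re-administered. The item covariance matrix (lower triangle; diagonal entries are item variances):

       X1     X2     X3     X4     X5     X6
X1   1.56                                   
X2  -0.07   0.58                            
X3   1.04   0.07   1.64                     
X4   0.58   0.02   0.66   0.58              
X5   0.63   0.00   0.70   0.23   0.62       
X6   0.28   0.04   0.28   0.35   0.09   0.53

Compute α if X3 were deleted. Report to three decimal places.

Remaining items: X1, X2, X4, X5, X6 (k = 5).
ΣVar(i) = 1.56 + 0.58 + 0.58 + 0.62 + 0.53 = 3.87
σ²_T = 3.87 + 2 × 2.15 = 8.17
α (item deleted) = (5/4)·(1 − 3.87/8.17) = 0.658

α = 0.658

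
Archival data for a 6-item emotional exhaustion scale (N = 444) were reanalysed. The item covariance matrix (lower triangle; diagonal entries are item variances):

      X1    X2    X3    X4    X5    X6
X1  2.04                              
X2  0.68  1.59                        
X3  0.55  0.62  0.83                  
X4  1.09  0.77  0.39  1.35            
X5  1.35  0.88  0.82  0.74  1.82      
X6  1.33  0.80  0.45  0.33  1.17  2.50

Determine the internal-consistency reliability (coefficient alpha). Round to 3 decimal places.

Σσᵢ² = 2.04 + 1.59 + 0.83 + 1.35 + 1.82 + 2.50 = 10.13
Sum of the distinct covariances = 11.97
σ²_total = 10.13 + 2 × 11.97 = 34.07
α = (k/(k−1))·(1 − Σσᵢ²/σ²_total) = (6/5)·(1 − 10.13/34.07) = 0.843

coefficient alpha = 0.843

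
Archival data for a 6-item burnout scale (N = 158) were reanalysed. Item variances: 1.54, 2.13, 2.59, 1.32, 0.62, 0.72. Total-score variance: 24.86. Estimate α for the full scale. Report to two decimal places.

ΣVar(i) = 1.54 + 2.13 + 2.59 + 1.32 + 0.62 + 0.72 = 8.92
α = (k/(k−1))·(1 − ΣVar(i)/σ²_T) = (6/5)·(1 − 8.92/24.86) = 0.77

α = 0.77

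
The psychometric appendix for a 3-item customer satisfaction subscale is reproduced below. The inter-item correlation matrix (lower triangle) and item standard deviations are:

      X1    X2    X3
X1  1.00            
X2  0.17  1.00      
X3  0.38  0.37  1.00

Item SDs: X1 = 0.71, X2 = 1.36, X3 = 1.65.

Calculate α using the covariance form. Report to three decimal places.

α = 0.543

Σσ²ᵢ = 0.71² + 1.36² + 1.65² = 5.0762
Covariances σ_ij = r_ij · s_i · s_j:
  σ(X1,X2) = 0.17 × 0.71 × 1.36 = 0.1642
  σ(X1,X3) = 0.38 × 0.71 × 1.65 = 0.4452
  σ(X2,X3) = 0.37 × 1.36 × 1.65 = 0.8303
σ²_T = Σσ²ᵢ + 2·Σσ_ij = 5.0762 + 2 × 1.4397 = 7.9556
α = (3/2)·(1 − 5.0762/7.9556) = 0.543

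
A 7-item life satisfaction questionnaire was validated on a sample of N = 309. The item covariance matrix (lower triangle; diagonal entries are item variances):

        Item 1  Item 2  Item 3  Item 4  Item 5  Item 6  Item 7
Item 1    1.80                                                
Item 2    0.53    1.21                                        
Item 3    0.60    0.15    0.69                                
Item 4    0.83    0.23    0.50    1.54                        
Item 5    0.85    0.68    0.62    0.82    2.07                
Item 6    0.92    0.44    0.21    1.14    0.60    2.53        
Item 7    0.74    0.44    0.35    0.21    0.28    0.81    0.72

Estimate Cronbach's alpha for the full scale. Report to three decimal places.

Σσᵢ² = 1.80 + 1.21 + 0.69 + 1.54 + 2.07 + 2.53 + 0.72 = 10.56
Sum of off-diagonal covariances = 11.95
σ²_T = 10.56 + 2 × 11.95 = 34.46
α = (k/(k−1))·(1 − Σσᵢ²/σ²_T) = (7/6)·(1 − 10.56/34.46) = 0.809

α = 0.809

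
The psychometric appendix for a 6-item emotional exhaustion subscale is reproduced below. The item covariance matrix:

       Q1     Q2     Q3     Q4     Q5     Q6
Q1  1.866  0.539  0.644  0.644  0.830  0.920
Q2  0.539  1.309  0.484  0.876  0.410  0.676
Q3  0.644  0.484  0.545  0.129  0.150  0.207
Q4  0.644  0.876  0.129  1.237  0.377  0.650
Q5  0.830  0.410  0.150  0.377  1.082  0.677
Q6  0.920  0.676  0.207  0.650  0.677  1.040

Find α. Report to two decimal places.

α = 0.84

Σσ²ᵢ = 1.866 + 1.309 + 0.545 + 1.237 + 1.082 + 1.040 = 7.079
Sum of the distinct covariances = 8.213
Var(T) = 7.079 + 2 × 8.213 = 23.505
α = (k/(k−1))·(1 − Σσ²ᵢ/Var(T)) = (6/5)·(1 − 7.079/23.505) = 0.84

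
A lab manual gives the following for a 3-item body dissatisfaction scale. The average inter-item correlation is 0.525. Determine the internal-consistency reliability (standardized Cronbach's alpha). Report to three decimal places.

Standardized α = k·r̄ / (1 + (k−1)·r̄) = 3 × 0.525 / (1 + 2 × 0.525)
  = 1.5750 / 2.0500 = 0.768

α = 0.768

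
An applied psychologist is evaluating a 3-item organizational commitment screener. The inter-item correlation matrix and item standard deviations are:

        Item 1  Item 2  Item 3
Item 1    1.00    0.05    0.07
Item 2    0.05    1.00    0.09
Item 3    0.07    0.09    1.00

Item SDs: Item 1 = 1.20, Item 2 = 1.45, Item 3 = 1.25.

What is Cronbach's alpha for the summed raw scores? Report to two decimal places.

α = 0.18

Σσ²ᵢ = 1.20² + 1.45² + 1.25² = 5.1050
Covariances σ_ij = r_ij · s_i · s_j:
  σ(Item 1,Item 2) = 0.05 × 1.20 × 1.45 = 0.0870
  σ(Item 1,Item 3) = 0.07 × 1.20 × 1.25 = 0.1050
  σ(Item 2,Item 3) = 0.09 × 1.45 × 1.25 = 0.1631
σ²_T = Σσ²ᵢ + 2·Σσ_ij = 5.1050 + 2 × 0.3551 = 5.8152
α = (3/2)·(1 − 5.1050/5.8152) = 0.18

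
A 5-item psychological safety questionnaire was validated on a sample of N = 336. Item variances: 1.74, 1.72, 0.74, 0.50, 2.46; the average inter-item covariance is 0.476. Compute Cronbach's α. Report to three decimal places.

Cronbach's α = 0.713

Σσᵢ² = 1.74 + 1.72 + 0.74 + 0.50 + 2.46 = 7.16
Sum of the 10 distinct covariances = 10 × 0.476 = 4.760
σ²_total = Σσᵢ² + 2·Σcov = 7.16 + 2 × 4.760 = 16.680
α = (5/4)·(1 − 7.16/16.680) = 0.713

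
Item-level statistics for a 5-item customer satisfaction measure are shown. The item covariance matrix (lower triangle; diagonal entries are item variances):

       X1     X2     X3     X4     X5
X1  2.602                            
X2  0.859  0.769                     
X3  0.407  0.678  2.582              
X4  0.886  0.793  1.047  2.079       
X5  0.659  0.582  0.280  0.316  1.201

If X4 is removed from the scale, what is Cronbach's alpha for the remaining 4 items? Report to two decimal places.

Remaining items: X1, X2, X3, X5 (k = 4).
ΣVar(i) = 2.602 + 0.769 + 2.582 + 1.201 = 7.154
σ²_total = 7.154 + 2 × 3.465 = 14.084
α (item deleted) = (4/3)·(1 − 7.154/14.084) = 0.66

α = 0.66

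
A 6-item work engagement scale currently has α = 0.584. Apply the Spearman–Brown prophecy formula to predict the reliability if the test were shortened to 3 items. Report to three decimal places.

predicted reliability = 0.412

Length factor m = 3/6 = 0.5000
α' = m·α / (1 − (1−m)·α)
   = 3/6 × 0.584 / (1 − (1 − 3/6) × 0.584)
   = 0.2920 / 0.7080 = 0.412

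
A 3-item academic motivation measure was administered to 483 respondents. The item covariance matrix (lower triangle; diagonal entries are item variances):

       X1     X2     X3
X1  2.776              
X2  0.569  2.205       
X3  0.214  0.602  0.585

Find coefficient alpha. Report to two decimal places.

Σσ²ᵢ = 2.776 + 2.205 + 0.585 = 5.566
Sum of the distinct covariances = 1.385
total variance = 5.566 + 2 × 1.385 = 8.336
α = (k/(k−1))·(1 − Σσ²ᵢ/total variance) = (3/2)·(1 − 5.566/8.336) = 0.50

coefficient alpha = 0.50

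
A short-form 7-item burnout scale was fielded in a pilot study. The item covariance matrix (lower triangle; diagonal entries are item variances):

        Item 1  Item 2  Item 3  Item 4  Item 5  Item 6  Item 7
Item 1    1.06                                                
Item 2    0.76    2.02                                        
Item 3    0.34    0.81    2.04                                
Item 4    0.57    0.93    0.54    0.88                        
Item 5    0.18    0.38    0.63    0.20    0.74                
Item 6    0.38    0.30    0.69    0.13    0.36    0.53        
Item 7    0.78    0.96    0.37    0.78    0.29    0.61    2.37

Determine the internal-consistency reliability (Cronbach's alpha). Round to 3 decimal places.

Σσᵢ² = 1.06 + 2.02 + 2.04 + 0.88 + 0.74 + 0.53 + 2.37 = 9.64
Sum of the distinct covariances = 10.99
total variance = 9.64 + 2 × 10.99 = 31.62
α = (k/(k−1))·(1 − Σσᵢ²/total variance) = (7/6)·(1 − 9.64/31.62) = 0.811

α = 0.811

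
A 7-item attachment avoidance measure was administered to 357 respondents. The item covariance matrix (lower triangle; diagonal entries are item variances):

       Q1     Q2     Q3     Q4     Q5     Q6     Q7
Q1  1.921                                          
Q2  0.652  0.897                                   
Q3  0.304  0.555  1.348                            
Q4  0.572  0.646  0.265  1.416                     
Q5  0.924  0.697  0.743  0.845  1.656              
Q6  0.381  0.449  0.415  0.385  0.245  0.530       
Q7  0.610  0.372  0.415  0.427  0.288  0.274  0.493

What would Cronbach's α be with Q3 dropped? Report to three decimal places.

Cronbach's α = 0.830

Remaining items: Q1, Q2, Q4, Q5, Q6, Q7 (k = 6).
Σσᵢ² = 1.921 + 0.897 + 1.416 + 1.656 + 0.530 + 0.493 = 6.913
σ²_T = 6.913 + 2 × 7.767 = 22.447
α (item deleted) = (6/5)·(1 − 6.913/22.447) = 0.830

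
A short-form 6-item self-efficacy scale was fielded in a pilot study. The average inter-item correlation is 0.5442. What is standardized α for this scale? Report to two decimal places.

Standardized α = k·r̄ / (1 + (k−1)·r̄) = 6 × 0.5442 / (1 + 5 × 0.5442)
  = 3.2652 / 3.7210 = 0.88

α = 0.88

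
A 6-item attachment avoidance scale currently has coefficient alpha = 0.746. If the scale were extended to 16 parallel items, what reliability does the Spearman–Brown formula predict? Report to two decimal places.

predicted reliability = 0.89

Length factor m = 16/6 = 2.6667
α' = m·α / (1 + (m−1)·α)
   = 16/6 × 0.746 / (1 + (16/6 − 1) × 0.746)
   = 1.9893 / 2.2433 = 0.89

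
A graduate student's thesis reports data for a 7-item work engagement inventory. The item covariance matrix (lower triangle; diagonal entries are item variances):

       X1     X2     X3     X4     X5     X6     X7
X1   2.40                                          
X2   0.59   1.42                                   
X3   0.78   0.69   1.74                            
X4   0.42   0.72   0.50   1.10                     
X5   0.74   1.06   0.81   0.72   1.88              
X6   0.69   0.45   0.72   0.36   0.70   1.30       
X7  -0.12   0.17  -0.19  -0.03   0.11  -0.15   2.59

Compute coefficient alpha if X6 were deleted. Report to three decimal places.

α = 0.667

Remaining items: X1, X2, X3, X4, X5, X7 (k = 6).
Σσ²ᵢ = 2.40 + 1.42 + 1.74 + 1.10 + 1.88 + 2.59 = 11.13
σ²_T = 11.13 + 2 × 6.97 = 25.07
α (item deleted) = (6/5)·(1 − 11.13/25.07) = 0.667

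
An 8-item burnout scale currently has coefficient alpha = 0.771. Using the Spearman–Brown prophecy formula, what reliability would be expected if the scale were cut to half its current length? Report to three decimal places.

predicted reliability = 0.627

Length factor m = 1/2
α' = m·α / (1 − (1−m)·α)
   = 1/2 × 0.771 / (1 − (1 − 1/2) × 0.771)
   = 0.3855 / 0.6145 = 0.627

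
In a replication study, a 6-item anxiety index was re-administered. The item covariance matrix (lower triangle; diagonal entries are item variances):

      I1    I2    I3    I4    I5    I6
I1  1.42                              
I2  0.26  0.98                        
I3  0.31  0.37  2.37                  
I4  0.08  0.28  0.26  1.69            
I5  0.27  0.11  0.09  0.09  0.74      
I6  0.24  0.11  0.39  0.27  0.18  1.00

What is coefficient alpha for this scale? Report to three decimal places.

coefficient alpha = 0.536

sum of item variances = 1.42 + 0.98 + 2.37 + 1.69 + 0.74 + 1.00 = 8.20
Sum of off-diagonal covariances = 3.31
σ²_total = 8.20 + 2 × 3.31 = 14.82
α = (k/(k−1))·(1 − sum of item variances/σ²_total) = (6/5)·(1 − 8.20/14.82) = 0.536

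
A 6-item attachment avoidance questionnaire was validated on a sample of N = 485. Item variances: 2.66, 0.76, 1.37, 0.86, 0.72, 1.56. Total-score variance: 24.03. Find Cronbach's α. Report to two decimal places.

α = 0.80

Σσ²ᵢ = 2.66 + 0.76 + 1.37 + 0.86 + 0.72 + 1.56 = 7.93
α = (k/(k−1))·(1 − Σσ²ᵢ/total variance) = (6/5)·(1 − 7.93/24.03) = 0.80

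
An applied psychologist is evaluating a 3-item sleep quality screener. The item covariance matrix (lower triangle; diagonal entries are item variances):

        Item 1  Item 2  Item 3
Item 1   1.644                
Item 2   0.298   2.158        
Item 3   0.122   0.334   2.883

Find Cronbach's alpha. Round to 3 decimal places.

Cronbach's alpha = 0.276

ΣVar(i) = 1.644 + 2.158 + 2.883 = 6.685
Σ_{i<j} σ_ij = 0.754
σ²_T = 6.685 + 2 × 0.754 = 8.193
α = (k/(k−1))·(1 − ΣVar(i)/σ²_T) = (3/2)·(1 − 6.685/8.193) = 0.276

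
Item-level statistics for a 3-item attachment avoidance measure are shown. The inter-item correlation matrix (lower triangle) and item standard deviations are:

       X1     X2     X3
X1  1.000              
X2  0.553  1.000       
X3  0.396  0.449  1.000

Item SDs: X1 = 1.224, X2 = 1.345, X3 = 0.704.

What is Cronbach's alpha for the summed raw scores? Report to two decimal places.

Cronbach's alpha = 0.70

Σσ²ᵢ = 1.224² + 1.345² + 0.704² = 3.8028
Covariances σ_ij = r_ij · s_i · s_j:
  σ(X1,X2) = 0.553 × 1.224 × 1.345 = 0.9104
  σ(X1,X3) = 0.396 × 1.224 × 0.704 = 0.3412
  σ(X2,X3) = 0.449 × 1.345 × 0.704 = 0.4251
σ²_T = Σσ²ᵢ + 2·Σσ_ij = 3.8028 + 2 × 1.6767 = 7.1562
α = (3/2)·(1 − 3.8028/7.1562) = 0.70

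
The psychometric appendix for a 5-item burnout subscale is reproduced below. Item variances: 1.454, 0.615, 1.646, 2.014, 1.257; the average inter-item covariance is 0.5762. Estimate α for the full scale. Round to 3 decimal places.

sum of item variances = 1.454 + 0.615 + 1.646 + 2.014 + 1.257 = 6.986
Sum of the 10 distinct covariances = 10 × 0.5762 = 5.7620
total variance = sum of item variances + 2·Σcov = 6.986 + 2 × 5.7620 = 18.5100
α = (5/4)·(1 − 6.986/18.5100) = 0.778

α = 0.778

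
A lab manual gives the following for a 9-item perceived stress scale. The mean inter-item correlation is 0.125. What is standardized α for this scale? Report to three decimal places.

Standardized α = k·r̄ / (1 + (k−1)·r̄) = 9 × 0.125 / (1 + 8 × 0.125)
  = 1.1250 / 2.0000 = 0.562

standardized α = 0.562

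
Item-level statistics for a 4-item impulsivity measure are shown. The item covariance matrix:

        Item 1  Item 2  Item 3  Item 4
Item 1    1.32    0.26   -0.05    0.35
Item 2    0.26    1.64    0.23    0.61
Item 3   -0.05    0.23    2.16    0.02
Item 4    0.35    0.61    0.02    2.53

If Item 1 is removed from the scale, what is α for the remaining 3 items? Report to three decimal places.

Remaining items: Item 2, Item 3, Item 4 (k = 3).
Σσᵢ² = 1.64 + 2.16 + 2.53 = 6.33
σ²_T = 6.33 + 2 × 0.86 = 8.05
α (item deleted) = (3/2)·(1 − 6.33/8.05) = 0.320

α = 0.320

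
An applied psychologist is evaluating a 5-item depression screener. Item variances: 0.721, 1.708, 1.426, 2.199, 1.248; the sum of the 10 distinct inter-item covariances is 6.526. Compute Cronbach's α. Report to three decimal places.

sum of item variances = 0.721 + 1.708 + 1.426 + 2.199 + 1.248 = 7.302
Sum of distinct covariances = 6.526
total variance = sum of item variances + 2·Σcov = 7.302 + 2 × 6.526 = 20.354
α = (5/4)·(1 − 7.302/20.354) = 0.802

α = 0.802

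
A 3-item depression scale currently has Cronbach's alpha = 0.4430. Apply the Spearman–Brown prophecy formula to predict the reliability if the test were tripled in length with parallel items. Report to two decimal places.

Length factor m = 3
α' = m·α / (1 + (m−1)·α)
   = 3 × 0.4430 / (1 + (3 − 1) × 0.4430)
   = 1.3290 / 1.8860 = 0.70

predicted reliability = 0.70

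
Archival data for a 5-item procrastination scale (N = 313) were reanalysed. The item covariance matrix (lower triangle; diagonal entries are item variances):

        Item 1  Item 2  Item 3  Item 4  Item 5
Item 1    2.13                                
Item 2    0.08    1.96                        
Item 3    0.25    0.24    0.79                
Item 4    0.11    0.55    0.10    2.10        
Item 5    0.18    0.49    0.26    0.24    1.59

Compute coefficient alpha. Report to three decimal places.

Σσ²ᵢ = 2.13 + 1.96 + 0.79 + 2.10 + 1.59 = 8.57
Sum of off-diagonal covariances = 2.50
total variance = 8.57 + 2 × 2.50 = 13.57
α = (k/(k−1))·(1 − Σσ²ᵢ/total variance) = (5/4)·(1 − 8.57/13.57) = 0.461

coefficient alpha = 0.461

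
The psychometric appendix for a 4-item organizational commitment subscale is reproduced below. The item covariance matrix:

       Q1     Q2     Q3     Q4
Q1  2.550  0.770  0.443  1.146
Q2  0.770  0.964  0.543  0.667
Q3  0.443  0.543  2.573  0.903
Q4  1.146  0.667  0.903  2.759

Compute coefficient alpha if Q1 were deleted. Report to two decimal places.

Remaining items: Q2, Q3, Q4 (k = 3).
sum of item variances = 0.964 + 2.573 + 2.759 = 6.296
Var(T) = 6.296 + 2 × 2.113 = 10.522
α (item deleted) = (3/2)·(1 − 6.296/10.522) = 0.60

coefficient alpha = 0.60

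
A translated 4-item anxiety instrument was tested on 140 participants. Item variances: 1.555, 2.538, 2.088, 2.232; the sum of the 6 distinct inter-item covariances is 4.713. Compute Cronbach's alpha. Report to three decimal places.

ΣVar(i) = 1.555 + 2.538 + 2.088 + 2.232 = 8.413
Sum of distinct covariances = 4.713
σ²_T = ΣVar(i) + 2·Σcov = 8.413 + 2 × 4.713 = 17.839
α = (4/3)·(1 − 8.413/17.839) = 0.705

α = 0.705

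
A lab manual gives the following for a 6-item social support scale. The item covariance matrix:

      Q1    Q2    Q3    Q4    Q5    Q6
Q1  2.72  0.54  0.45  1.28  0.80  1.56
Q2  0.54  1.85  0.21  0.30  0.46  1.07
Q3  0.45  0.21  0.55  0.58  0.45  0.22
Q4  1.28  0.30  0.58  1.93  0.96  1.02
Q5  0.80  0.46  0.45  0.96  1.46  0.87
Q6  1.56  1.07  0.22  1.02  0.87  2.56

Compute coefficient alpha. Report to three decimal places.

ΣVar(i) = 2.72 + 1.85 + 0.55 + 1.93 + 1.46 + 2.56 = 11.07
Sum of off-diagonal covariances = 10.77
Var(T) = 11.07 + 2 × 10.77 = 32.61
α = (k/(k−1))·(1 − ΣVar(i)/Var(T)) = (6/5)·(1 − 11.07/32.61) = 0.793

α = 0.793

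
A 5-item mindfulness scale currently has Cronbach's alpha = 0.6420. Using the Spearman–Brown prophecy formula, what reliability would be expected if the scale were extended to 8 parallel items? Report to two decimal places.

Length factor m = 8/5 = 1.6000
α' = m·α / (1 + (m−1)·α)
   = 8/5 × 0.6420 / (1 + (8/5 − 1) × 0.6420)
   = 1.0272 / 1.3852 = 0.74

predicted reliability = 0.74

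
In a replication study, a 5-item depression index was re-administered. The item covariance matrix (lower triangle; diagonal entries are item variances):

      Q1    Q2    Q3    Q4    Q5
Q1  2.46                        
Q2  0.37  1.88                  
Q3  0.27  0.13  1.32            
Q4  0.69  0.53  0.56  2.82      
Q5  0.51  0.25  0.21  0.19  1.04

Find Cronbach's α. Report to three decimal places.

ΣVar(i) = 2.46 + 1.88 + 1.32 + 2.82 + 1.04 = 9.52
Σ_{i<j} σ_ij = 3.71
total variance = 9.52 + 2 × 3.71 = 16.94
α = (k/(k−1))·(1 − ΣVar(i)/total variance) = (5/4)·(1 − 9.52/16.94) = 0.548

α = 0.548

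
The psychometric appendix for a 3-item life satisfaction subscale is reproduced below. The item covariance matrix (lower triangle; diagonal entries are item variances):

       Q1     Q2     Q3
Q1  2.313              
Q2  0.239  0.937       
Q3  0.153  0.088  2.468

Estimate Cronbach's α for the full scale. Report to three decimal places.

sum of item variances = 2.313 + 0.937 + 2.468 = 5.718
Σ_{i<j} σ_ij = 0.480
σ²_total = 5.718 + 2 × 0.480 = 6.678
α = (k/(k−1))·(1 − sum of item variances/σ²_total) = (3/2)·(1 − 5.718/6.678) = 0.216

Cronbach's α = 0.216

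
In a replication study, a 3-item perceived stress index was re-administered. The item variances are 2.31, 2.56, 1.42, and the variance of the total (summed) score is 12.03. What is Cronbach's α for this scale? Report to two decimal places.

Σσ²ᵢ = 2.31 + 2.56 + 1.42 = 6.29
α = (k/(k−1))·(1 − Σσ²ᵢ/σ²_T) = (3/2)·(1 − 6.29/12.03) = 0.72

Cronbach's α = 0.72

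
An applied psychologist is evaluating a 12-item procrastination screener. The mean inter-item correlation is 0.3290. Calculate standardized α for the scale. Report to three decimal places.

Standardized α = k·r̄ / (1 + (k−1)·r̄) = 12 × 0.3290 / (1 + 11 × 0.3290)
  = 3.9480 / 4.6190 = 0.855

standardized α = 0.855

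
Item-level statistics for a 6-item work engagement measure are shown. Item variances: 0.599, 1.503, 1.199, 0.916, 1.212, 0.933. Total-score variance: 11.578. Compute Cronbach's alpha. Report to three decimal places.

Σσ²ᵢ = 0.599 + 1.503 + 1.199 + 0.916 + 1.212 + 0.933 = 6.362
α = (k/(k−1))·(1 − Σσ²ᵢ/total variance) = (6/5)·(1 − 6.362/11.578) = 0.541

Cronbach's alpha = 0.541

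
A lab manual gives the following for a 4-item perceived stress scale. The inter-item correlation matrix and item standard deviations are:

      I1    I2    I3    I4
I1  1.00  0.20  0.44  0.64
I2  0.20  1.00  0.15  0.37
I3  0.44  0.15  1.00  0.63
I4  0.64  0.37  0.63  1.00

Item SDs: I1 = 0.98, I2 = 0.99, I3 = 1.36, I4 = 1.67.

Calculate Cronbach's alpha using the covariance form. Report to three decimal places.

Cronbach's alpha = 0.738

Σσ²ᵢ = 0.98² + 0.99² + 1.36² + 1.67² = 6.5790
Covariances σ_ij = r_ij · s_i · s_j:
  σ(I1,I2) = 0.20 × 0.98 × 0.99 = 0.1940
  σ(I1,I3) = 0.44 × 0.98 × 1.36 = 0.5864
  σ(I1,I4) = 0.64 × 0.98 × 1.67 = 1.0474
  σ(I2,I3) = 0.15 × 0.99 × 1.36 = 0.2020
  σ(I2,I4) = 0.37 × 0.99 × 1.67 = 0.6117
  σ(I3,I4) = 0.63 × 1.36 × 1.67 = 1.4309
σ²_T = Σσ²ᵢ + 2·Σσ_ij = 6.5790 + 2 × 4.0724 = 14.7238
α = (4/3)·(1 − 6.5790/14.7238) = 0.738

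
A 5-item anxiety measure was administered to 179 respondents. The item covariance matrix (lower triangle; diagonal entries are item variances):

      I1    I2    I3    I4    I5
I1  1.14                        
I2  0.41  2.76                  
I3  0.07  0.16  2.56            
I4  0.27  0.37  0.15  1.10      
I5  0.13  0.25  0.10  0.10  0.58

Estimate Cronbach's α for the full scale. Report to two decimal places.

sum of item variances = 1.14 + 2.76 + 2.56 + 1.10 + 0.58 = 8.14
Σ_{i<j} σ_ij = 2.01
σ²_total = 8.14 + 2 × 2.01 = 12.16
α = (k/(k−1))·(1 − sum of item variances/σ²_total) = (5/4)·(1 − 8.14/12.16) = 0.41

α = 0.41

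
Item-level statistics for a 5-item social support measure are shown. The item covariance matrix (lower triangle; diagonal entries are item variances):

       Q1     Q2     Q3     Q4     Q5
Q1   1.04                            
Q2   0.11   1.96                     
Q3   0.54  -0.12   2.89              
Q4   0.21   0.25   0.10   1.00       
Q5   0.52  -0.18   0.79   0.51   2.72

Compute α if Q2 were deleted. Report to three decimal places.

α = 0.548

Remaining items: Q1, Q3, Q4, Q5 (k = 4).
Σσᵢ² = 1.04 + 2.89 + 1.00 + 2.72 = 7.65
σ²_T = 7.65 + 2 × 2.67 = 12.99
α (item deleted) = (4/3)·(1 − 7.65/12.99) = 0.548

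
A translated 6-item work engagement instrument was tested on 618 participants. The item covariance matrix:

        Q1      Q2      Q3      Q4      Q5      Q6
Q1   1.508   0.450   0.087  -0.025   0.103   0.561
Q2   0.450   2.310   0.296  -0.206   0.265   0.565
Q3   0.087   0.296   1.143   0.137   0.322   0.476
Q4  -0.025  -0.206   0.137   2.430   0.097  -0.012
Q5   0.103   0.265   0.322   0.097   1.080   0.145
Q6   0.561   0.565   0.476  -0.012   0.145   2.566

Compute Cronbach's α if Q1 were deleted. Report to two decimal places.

Remaining items: Q2, Q3, Q4, Q5, Q6 (k = 5).
ΣVar(i) = 2.310 + 1.143 + 2.430 + 1.080 + 2.566 = 9.529
total variance = 9.529 + 2 × 2.085 = 13.699
α (item deleted) = (5/4)·(1 − 9.529/13.699) = 0.38

Cronbach's α = 0.38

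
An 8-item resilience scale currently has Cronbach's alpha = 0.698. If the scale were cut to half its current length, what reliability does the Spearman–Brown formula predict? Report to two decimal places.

predicted reliability = 0.54

Length factor m = 1/2
α' = m·α / (1 − (1−m)·α)
   = 1/2 × 0.698 / (1 − (1 − 1/2) × 0.698)
   = 0.3490 / 0.6510 = 0.54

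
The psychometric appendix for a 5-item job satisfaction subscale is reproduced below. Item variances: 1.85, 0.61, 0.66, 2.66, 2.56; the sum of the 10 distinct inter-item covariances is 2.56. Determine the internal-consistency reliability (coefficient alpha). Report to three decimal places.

coefficient alpha = 0.475

ΣVar(i) = 1.85 + 0.61 + 0.66 + 2.66 + 2.56 = 8.34
Sum of distinct covariances = 2.56
σ²_T = ΣVar(i) + 2·Σcov = 8.34 + 2 × 2.56 = 13.46
α = (5/4)·(1 − 8.34/13.46) = 0.475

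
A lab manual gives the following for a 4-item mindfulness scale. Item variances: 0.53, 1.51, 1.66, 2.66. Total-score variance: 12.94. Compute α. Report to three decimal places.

Σσ²ᵢ = 0.53 + 1.51 + 1.66 + 2.66 = 6.36
α = (k/(k−1))·(1 − Σσ²ᵢ/total variance) = (4/3)·(1 − 6.36/12.94) = 0.678

α = 0.678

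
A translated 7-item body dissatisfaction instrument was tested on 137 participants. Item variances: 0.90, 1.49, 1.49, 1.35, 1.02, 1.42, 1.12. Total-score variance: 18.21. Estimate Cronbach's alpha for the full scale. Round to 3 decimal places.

α = 0.604

sum of item variances = 0.90 + 1.49 + 1.49 + 1.35 + 1.02 + 1.42 + 1.12 = 8.79
α = (k/(k−1))·(1 − sum of item variances/σ²_total) = (7/6)·(1 − 8.79/18.21) = 0.604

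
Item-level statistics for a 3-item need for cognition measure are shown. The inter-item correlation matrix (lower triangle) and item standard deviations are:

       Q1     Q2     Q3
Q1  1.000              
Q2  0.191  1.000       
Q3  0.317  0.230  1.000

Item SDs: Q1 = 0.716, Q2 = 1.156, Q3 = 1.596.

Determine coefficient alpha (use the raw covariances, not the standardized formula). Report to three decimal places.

Σσ²ᵢ = 0.716² + 1.156² + 1.596² = 4.3962
Covariances σ_ij = r_ij · s_i · s_j:
  σ(Q1,Q2) = 0.191 × 0.716 × 1.156 = 0.1581
  σ(Q1,Q3) = 0.317 × 0.716 × 1.596 = 0.3622
  σ(Q2,Q3) = 0.230 × 1.156 × 1.596 = 0.4243
σ²_T = Σσ²ᵢ + 2·Σσ_ij = 4.3962 + 2 × 0.9446 = 6.2854
α = (3/2)·(1 − 4.3962/6.2854) = 0.451

α = 0.451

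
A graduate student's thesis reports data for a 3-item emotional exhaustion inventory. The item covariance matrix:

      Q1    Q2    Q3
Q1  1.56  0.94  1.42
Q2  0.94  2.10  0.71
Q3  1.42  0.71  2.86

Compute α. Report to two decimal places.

Σσᵢ² = 1.56 + 2.10 + 2.86 = 6.52
Σ_{i<j} σ_ij = 3.07
σ²_total = 6.52 + 2 × 3.07 = 12.66
α = (k/(k−1))·(1 − Σσᵢ²/σ²_total) = (3/2)·(1 − 6.52/12.66) = 0.73

α = 0.73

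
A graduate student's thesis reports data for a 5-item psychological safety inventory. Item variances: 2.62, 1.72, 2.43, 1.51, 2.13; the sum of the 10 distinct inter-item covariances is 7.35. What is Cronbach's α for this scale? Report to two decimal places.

α = 0.73

Σσ²ᵢ = 2.62 + 1.72 + 2.43 + 1.51 + 2.13 = 10.41
Sum of distinct covariances = 7.35
total variance = Σσ²ᵢ + 2·Σcov = 10.41 + 2 × 7.35 = 25.11
α = (5/4)·(1 − 10.41/25.11) = 0.73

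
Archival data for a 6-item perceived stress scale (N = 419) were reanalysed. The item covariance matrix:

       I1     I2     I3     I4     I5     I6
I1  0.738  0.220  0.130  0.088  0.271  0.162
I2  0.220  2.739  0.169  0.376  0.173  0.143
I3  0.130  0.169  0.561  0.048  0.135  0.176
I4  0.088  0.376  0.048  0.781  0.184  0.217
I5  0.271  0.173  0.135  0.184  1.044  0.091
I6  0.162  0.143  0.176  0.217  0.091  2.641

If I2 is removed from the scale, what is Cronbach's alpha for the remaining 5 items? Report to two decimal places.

Remaining items: I1, I3, I4, I5, I6 (k = 5).
Σσᵢ² = 0.738 + 0.561 + 0.781 + 1.044 + 2.641 = 5.765
total variance = 5.765 + 2 × 1.502 = 8.769
α (item deleted) = (5/4)·(1 − 5.765/8.769) = 0.43

α = 0.43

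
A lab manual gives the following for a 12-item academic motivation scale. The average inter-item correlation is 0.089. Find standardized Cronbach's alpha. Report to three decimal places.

standardized Cronbach's alpha = 0.540

Standardized α = k·r̄ / (1 + (k−1)·r̄) = 12 × 0.089 / (1 + 11 × 0.089)
  = 1.0680 / 1.9790 = 0.540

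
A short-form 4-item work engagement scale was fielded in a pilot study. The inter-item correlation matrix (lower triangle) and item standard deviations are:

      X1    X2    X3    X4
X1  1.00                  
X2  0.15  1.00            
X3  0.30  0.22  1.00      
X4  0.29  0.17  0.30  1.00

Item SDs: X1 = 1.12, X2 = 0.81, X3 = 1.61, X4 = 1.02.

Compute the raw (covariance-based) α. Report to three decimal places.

α = 0.547

Σσ²ᵢ = 1.12² + 0.81² + 1.61² + 1.02² = 5.5430
Covariances σ_ij = r_ij · s_i · s_j:
  σ(X1,X2) = 0.15 × 1.12 × 0.81 = 0.1361
  σ(X1,X3) = 0.30 × 1.12 × 1.61 = 0.5410
  σ(X1,X4) = 0.29 × 1.12 × 1.02 = 0.3313
  σ(X2,X3) = 0.22 × 0.81 × 1.61 = 0.2869
  σ(X2,X4) = 0.17 × 0.81 × 1.02 = 0.1405
  σ(X3,X4) = 0.30 × 1.61 × 1.02 = 0.4927
σ²_T = Σσ²ᵢ + 2·Σσ_ij = 5.5430 + 2 × 1.9285 = 9.4000
α = (4/3)·(1 − 5.5430/9.4000) = 0.547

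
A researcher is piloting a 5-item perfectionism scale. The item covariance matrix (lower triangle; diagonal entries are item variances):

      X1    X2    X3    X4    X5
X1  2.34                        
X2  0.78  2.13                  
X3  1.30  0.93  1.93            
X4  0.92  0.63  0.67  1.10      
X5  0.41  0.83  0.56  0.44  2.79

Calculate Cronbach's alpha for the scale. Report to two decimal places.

α = 0.74

Σσᵢ² = 2.34 + 2.13 + 1.93 + 1.10 + 2.79 = 10.29
Σ_{i<j} σ_ij = 7.47
total variance = 10.29 + 2 × 7.47 = 25.23
α = (k/(k−1))·(1 − Σσᵢ²/total variance) = (5/4)·(1 − 10.29/25.23) = 0.74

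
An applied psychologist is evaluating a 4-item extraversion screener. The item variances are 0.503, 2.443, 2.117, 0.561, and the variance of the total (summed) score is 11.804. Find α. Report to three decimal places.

Σσ²ᵢ = 0.503 + 2.443 + 2.117 + 0.561 = 5.624
α = (k/(k−1))·(1 − Σσ²ᵢ/Var(T)) = (4/3)·(1 − 5.624/11.804) = 0.698

α = 0.698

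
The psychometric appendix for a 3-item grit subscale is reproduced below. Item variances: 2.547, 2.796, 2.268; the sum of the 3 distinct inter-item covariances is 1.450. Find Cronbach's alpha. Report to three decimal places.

ΣVar(i) = 2.547 + 2.796 + 2.268 = 7.611
Sum of distinct covariances = 1.450
total variance = ΣVar(i) + 2·Σcov = 7.611 + 2 × 1.450 = 10.511
α = (3/2)·(1 − 7.611/10.511) = 0.414

Cronbach's alpha = 0.414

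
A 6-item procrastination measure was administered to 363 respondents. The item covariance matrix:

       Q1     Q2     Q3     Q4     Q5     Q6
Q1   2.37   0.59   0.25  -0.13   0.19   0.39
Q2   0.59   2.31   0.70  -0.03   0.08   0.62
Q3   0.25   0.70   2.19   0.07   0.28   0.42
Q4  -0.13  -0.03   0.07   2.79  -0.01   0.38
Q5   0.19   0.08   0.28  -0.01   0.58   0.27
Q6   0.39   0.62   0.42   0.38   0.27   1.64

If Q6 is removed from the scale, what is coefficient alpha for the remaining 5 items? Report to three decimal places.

coefficient alpha = 0.350

Remaining items: Q1, Q2, Q3, Q4, Q5 (k = 5).
sum of item variances = 2.37 + 2.31 + 2.19 + 2.79 + 0.58 = 10.24
total variance = 10.24 + 2 × 1.99 = 14.22
α (item deleted) = (5/4)·(1 − 10.24/14.22) = 0.350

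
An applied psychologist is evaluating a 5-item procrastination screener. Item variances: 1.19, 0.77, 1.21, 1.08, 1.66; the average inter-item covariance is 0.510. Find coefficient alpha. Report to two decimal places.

α = 0.79

ΣVar(i) = 1.19 + 0.77 + 1.21 + 1.08 + 1.66 = 5.91
Sum of the 10 distinct covariances = 10 × 0.510 = 5.100
total variance = ΣVar(i) + 2·Σcov = 5.91 + 2 × 5.100 = 16.110
α = (5/4)·(1 − 5.91/16.110) = 0.79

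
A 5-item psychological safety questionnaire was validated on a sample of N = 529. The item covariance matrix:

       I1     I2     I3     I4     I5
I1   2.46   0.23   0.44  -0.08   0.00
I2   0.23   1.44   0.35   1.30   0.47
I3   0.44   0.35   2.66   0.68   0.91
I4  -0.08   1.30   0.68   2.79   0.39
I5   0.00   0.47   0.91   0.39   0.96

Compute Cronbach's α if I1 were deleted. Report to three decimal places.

Remaining items: I2, I3, I4, I5 (k = 4).
Σσᵢ² = 1.44 + 2.66 + 2.79 + 0.96 = 7.85
σ²_T = 7.85 + 2 × 4.10 = 16.05
α (item deleted) = (4/3)·(1 − 7.85/16.05) = 0.681

α = 0.681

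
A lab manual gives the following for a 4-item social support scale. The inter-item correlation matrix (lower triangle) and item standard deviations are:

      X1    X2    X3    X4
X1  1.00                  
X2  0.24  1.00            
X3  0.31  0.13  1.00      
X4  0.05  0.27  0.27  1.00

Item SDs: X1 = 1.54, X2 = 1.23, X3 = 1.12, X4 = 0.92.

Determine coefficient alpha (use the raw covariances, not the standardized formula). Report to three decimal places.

coefficient alpha = 0.505

Σσ²ᵢ = 1.54² + 1.23² + 1.12² + 0.92² = 5.9853
Covariances σ_ij = r_ij · s_i · s_j:
  σ(X1,X2) = 0.24 × 1.54 × 1.23 = 0.4546
  σ(X1,X3) = 0.31 × 1.54 × 1.12 = 0.5347
  σ(X1,X4) = 0.05 × 1.54 × 0.92 = 0.0708
  σ(X2,X3) = 0.13 × 1.23 × 1.12 = 0.1791
  σ(X2,X4) = 0.27 × 1.23 × 0.92 = 0.3055
  σ(X3,X4) = 0.27 × 1.12 × 0.92 = 0.2782
σ²_T = Σσ²ᵢ + 2·Σσ_ij = 5.9853 + 2 × 1.8229 = 9.6311
α = (4/3)·(1 − 5.9853/9.6311) = 0.505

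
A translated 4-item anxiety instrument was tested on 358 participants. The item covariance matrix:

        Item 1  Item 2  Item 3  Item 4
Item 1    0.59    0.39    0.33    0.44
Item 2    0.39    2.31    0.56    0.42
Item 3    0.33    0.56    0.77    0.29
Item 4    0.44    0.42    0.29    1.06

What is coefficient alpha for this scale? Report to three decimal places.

coefficient alpha = 0.676

sum of item variances = 0.59 + 2.31 + 0.77 + 1.06 = 4.73
Sum of the distinct covariances = 2.43
Var(T) = 4.73 + 2 × 2.43 = 9.59
α = (k/(k−1))·(1 − sum of item variances/Var(T)) = (4/3)·(1 − 4.73/9.59) = 0.676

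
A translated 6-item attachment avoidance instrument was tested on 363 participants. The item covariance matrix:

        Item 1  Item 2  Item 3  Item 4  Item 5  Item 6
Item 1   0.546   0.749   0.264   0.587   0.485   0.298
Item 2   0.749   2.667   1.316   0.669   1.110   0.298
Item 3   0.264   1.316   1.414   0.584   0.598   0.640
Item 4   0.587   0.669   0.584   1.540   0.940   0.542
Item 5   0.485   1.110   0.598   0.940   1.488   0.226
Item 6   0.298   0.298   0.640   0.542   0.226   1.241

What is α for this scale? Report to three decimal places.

α = 0.812

Σσ²ᵢ = 0.546 + 2.667 + 1.414 + 1.540 + 1.488 + 1.241 = 8.896
Sum of off-diagonal covariances = 9.306
total variance = 8.896 + 2 × 9.306 = 27.508
α = (k/(k−1))·(1 − Σσ²ᵢ/total variance) = (6/5)·(1 − 8.896/27.508) = 0.812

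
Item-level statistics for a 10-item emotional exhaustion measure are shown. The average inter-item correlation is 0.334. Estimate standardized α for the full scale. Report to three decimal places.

Standardized α = k·r̄ / (1 + (k−1)·r̄) = 10 × 0.334 / (1 + 9 × 0.334)
  = 3.3400 / 4.0060 = 0.834

standardized α = 0.834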